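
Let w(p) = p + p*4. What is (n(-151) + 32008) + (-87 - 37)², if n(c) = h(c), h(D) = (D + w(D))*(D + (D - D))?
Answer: 184190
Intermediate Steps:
w(p) = 5*p (w(p) = p + 4*p = 5*p)
h(D) = 6*D² (h(D) = (D + 5*D)*(D + (D - D)) = (6*D)*(D + 0) = (6*D)*D = 6*D²)
n(c) = 6*c²
(n(-151) + 32008) + (-87 - 37)² = (6*(-151)² + 32008) + (-87 - 37)² = (6*22801 + 32008) + (-124)² = (136806 + 32008) + 15376 = 168814 + 15376 = 184190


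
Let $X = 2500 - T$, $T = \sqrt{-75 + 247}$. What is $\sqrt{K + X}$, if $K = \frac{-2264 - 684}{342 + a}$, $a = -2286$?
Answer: $\frac{\sqrt{7294422 - 5832 \sqrt{43}}}{54} \approx 49.884$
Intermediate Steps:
$T = 2 \sqrt{43}$ ($T = \sqrt{172} = 2 \sqrt{43} \approx 13.115$)
$K = \frac{737}{486}$ ($K = \frac{-2264 - 684}{342 - 2286} = - \frac{2948}{-1944} = \left(-2948\right) \left(- \frac{1}{1944}\right) = \frac{737}{486} \approx 1.5165$)
$X = 2500 - 2 \sqrt{43} \approx 2486.9$
$\sqrt{K + X} = \sqrt{\frac{737}{486} + \left(2500 - 2 \sqrt{43}\right)} = \sqrt{\frac{1215737}{486} - 2 \sqrt{43}}$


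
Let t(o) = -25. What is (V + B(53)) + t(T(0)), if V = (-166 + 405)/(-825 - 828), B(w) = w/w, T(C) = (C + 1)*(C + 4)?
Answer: -39911/1653 ≈ -24.145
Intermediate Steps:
T(C) = (1 + C)*(4 + C)
B(w) = 1
V = -239/1653 (V = 239/(-1653) = 239*(-1/1653) = -239/1653 ≈ -0.14459)
(V + B(53)) + t(T(0)) = (-239/1653 + 1) - 25 = 1414/1653 - 25 = -39911/1653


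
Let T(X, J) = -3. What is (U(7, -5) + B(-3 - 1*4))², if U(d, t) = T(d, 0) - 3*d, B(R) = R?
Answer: 961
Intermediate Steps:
U(d, t) = -3 - 3*d
(U(7, -5) + B(-3 - 1*4))² = ((-3 - 3*7) + (-3 - 1*4))² = ((-3 - 21) + (-3 - 4))² = (-24 - 7)² = (-31)² = 961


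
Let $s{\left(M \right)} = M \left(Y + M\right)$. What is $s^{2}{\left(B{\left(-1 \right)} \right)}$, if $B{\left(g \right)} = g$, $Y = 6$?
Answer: $25$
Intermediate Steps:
$s{\left(M \right)} = M \left(6 + M\right)$
$s^{2}{\left(B{\left(-1 \right)} \right)} = \left(- (6 - 1)\right)^{2} = \left(\left(-1\right) 5\right)^{2} = \left(-5\right)^{2} = 25$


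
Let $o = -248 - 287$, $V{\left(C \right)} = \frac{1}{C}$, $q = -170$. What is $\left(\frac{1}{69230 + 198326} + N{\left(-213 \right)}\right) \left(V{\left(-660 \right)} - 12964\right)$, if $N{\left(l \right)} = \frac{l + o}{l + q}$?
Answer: $- \frac{570793314184437}{22544268560} \approx -25319.0$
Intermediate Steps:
$o = -535$ ($o = -248 - 287 = -535$)
$N{\left(l \right)} = \frac{-535 + l}{-170 + l}$ ($N{\left(l \right)} = \frac{l - 535}{l - 170} = \frac{-535 + l}{-170 + l}$)
$\left(\frac{1}{69230 + 198326} + N{\left(-213 \right)}\right) \left(V{\left(-660 \right)} - 12964\right) = \left(\frac{1}{69230 + 198326} + \frac{-535 - 213}{-170 - 213}\right) \left(\frac{1}{-660} - 12964\right) = \left(\frac{1}{267556} + \frac{1}{-383} \left(-748\right)\right) \left(- \frac{1}{660} - 12964\right) = \left(\frac{1}{267556} - - \frac{748}{383}\right) \left(- \frac{8556241}{660}\right) = \left(\frac{1}{267556} + \frac{748}{383}\right) \left(- \frac{8556241}{660}\right) = \frac{200132271}{102473948} \left(- \frac{8556241}{660}\right) = - \frac{570793314184437}{22544268560}$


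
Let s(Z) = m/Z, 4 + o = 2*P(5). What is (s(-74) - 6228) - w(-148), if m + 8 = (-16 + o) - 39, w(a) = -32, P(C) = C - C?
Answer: -458437/74 ≈ -6195.1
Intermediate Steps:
P(C) = 0
o = -4 (o = -4 + 2*0 = -4 + 0 = -4)
m = -67 (m = -8 + ((-16 - 4) - 39) = -8 + (-20 - 39) = -8 - 59 = -67)
s(Z) = -67/Z
(s(-74) - 6228) - w(-148) = (-67/(-74) - 6228) - 1*(-32) = (-67*(-1/74) - 6228) + 32 = (67/74 - 6228) + 32 = -460805/74 + 32 = -458437/74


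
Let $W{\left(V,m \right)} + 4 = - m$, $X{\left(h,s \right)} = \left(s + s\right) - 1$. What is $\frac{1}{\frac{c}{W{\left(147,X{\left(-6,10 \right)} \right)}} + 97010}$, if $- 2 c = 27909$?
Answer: $\frac{46}{4490369} \approx 1.0244 \cdot 10^{-5}$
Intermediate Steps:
$X{\left(h,s \right)} = -1 + 2 s$ ($X{\left(h,s \right)} = 2 s - 1 = -1 + 2 s$)
$c = - \frac{27909}{2}$ ($c = \left(- \frac{1}{2}\right) 27909 = - \frac{27909}{2} \approx -13955.0$)
$W{\left(V,m \right)} = -4 - m$
$\frac{1}{\frac{c}{W{\left(147,X{\left(-6,10 \right)} \right)}} + 97010} = \frac{1}{- \frac{27909}{2 \left(-4 - \left(-1 + 2 \cdot 10\right)\right)} + 97010} = \frac{1}{- \frac{27909}{2 \left(-4 - \left(-1 + 20\right)\right)} + 97010} = \frac{1}{- \frac{27909}{2 \left(-4 - 19\right)} + 97010} = \frac{1}{- \frac{27909}{2 \left(-23\right)} + 97010} = \frac{1}{\left(- \frac{27909}{2}\right) \left(- \frac{1}{23}\right) + 97010} = \frac{1}{\frac{27909}{46} + 97010} = \frac{1}{\frac{4490369}{46}} = \frac{46}{4490369}$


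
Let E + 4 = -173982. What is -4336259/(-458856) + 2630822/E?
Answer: -226360050629/39917260008 ≈ -5.6707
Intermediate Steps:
E = -173986 (E = -4 - 173982 = -173986)
-4336259/(-458856) + 2630822/E = -4336259/(-458856) + 2630822/(-173986) = -4336259*(-1/458856) + 2630822*(-1/173986) = 4336259/458856 - 1315411/86993 = -226360050629/39917260008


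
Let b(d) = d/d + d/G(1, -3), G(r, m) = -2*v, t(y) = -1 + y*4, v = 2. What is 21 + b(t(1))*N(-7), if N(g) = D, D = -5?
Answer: 79/4 ≈ 19.750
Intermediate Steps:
t(y) = -1 + 4*y
G(r, m) = -4 (G(r, m) = -2*2 = -4)
N(g) = -5
b(d) = 1 - d/4 (b(d) = d/d + d/(-4) = 1 + d*(-¼) = 1 - d/4)
21 + b(t(1))*N(-7) = 21 + (1 - (-1 + 4*1)/4)*(-5) = 21 + (1 - (-1 + 4)/4)*(-5) = 21 + (1 - ¼*3)*(-5) = 21 + (1 - ¾)*(-5) = 21 + (¼)*(-5) = 21 - 5/4 = 79/4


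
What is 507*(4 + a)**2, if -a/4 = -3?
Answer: 129792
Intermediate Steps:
a = 12 (a = -4*(-3) = 12)
507*(4 + a)**2 = 507*(4 + 12)**2 = 507*16**2 = 507*256 = 129792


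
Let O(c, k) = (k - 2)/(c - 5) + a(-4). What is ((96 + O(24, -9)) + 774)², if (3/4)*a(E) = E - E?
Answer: 272877361/361 ≈ 7.5589e+5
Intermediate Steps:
a(E) = 0 (a(E) = 4*(E - E)/3 = (4/3)*0 = 0)
O(c, k) = (-2 + k)/(-5 + c) (O(c, k) = (k - 2)/(c - 5) + 0 = (-2 + k)/(-5 + c) + 0 = (-2 + k)/(-5 + c))
((96 + O(24, -9)) + 774)² = ((96 + (-2 - 9)/(-5 + 24)) + 774)² = ((96 - 11/19) + 774)² = (1813/19 + 774)² = (16519/19)² = 272877361/361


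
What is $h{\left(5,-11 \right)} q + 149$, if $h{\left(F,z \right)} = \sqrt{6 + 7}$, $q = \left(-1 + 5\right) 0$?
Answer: $149$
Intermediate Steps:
$q = 0$ ($q = 4 \cdot 0 = 0$)
$h{\left(F,z \right)} = \sqrt{13}$
$h{\left(5,-11 \right)} q + 149 = \sqrt{13} \cdot 0 + 149 = 0 + 149 = 149$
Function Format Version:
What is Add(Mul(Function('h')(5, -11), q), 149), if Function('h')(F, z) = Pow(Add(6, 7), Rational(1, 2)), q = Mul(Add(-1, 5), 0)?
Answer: 149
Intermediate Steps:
q = 0 (q = Mul(4, 0) = 0)
Function('h')(F, z) = Pow(13, Rational(1, 2))
Add(Mul(Function('h')(5, -11), q), 149) = Add(Mul(Pow(13, Rational(1, 2)), 0), 149) = Add(0, 149) = 149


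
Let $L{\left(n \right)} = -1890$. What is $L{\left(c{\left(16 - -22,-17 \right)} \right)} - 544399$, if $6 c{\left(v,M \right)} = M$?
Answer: $-546289$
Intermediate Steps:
$c{\left(v,M \right)} = \frac{M}{6}$
$L{\left(c{\left(16 - -22,-17 \right)} \right)} - 544399 = -1890 - 544399 = -546289$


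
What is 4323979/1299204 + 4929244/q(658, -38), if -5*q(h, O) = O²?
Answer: -8003555945801/469012644 ≈ -17065.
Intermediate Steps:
q(h, O) = -O²/5
4323979/1299204 + 4929244/q(658, -38) = 4323979/1299204 + 4929244/((-⅕*(-38)²)) = 4323979*(1/1299204) + 4929244/((-⅕*1444)) = 4323979/1299204 + 4929244/(-1444/5) = 4323979/1299204 + 4929244*(-5/1444) = 4323979/1299204 - 6161555/361 = -8003555945801/469012644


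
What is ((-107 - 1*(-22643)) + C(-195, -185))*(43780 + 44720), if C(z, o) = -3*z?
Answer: 2046208500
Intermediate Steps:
((-107 - 1*(-22643)) + C(-195, -185))*(43780 + 44720) = ((-107 - 1*(-22643)) - 3*(-195))*(43780 + 44720) = ((-107 + 22643) + 585)*88500 = (22536 + 585)*88500 = 23121*88500 = 2046208500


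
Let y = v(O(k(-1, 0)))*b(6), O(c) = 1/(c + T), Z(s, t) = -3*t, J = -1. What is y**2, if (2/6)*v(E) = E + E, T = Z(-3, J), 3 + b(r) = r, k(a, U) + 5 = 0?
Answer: 81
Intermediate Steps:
k(a, U) = -5 (k(a, U) = -5 + 0 = -5)
b(r) = -3 + r
T = 3 (T = -3*(-1) = 3)
O(c) = 1/(3 + c) (O(c) = 1/(c + 3) = 1/(3 + c))
v(E) = 6*E (v(E) = 3*(E + E) = 3*(2*E) = 6*E)
y = -9 (y = (6/(3 - 5))*(-3 + 6) = (6/(-2))*3 = (6*(-1/2))*3 = -3*3 = -9)
y**2 = (-9)**2 = 81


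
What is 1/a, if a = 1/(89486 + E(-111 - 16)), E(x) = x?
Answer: 89359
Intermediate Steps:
a = 1/89359 (a = 1/(89486 + (-111 - 16)) = 1/(89486 - 127) = 1/89359 ≈ 1.1191e-5)
1/a = 1/(1/89359) = 89359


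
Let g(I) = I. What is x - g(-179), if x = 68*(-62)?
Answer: -4037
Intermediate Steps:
x = -4216
x - g(-179) = -4216 - 1*(-179) = -4216 + 179 = -4037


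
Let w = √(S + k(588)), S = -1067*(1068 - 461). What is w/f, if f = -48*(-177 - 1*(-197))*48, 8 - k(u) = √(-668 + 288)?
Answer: -√(-647661 - 2*I*√95)/46080 ≈ -2.6283e-7 + 0.017465*I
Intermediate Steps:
k(u) = 8 - 2*I*√95 (k(u) = 8 - √(-668 + 288) = 8 - √(-380) = 8 - 2*I*√95)
S = -647669 (S = -1067*607 = -647669)
f = -46080 (f = -48*(-177 + 197)*48 = -48*20*48 = -960*48 = -46080)
w = √(-647661 - 2*I*√95) (w = √(-647669 + (8 - 2*I*√95)) = √(-647661 - 2*I*√95) ≈ 0.01 - 804.77*I)
w/f = √(-647661 - 2*I*√95)/(-46080) = √(-647661 - 2*I*√95)*(-1/46080) = -√(-647661 - 2*I*√95)/46080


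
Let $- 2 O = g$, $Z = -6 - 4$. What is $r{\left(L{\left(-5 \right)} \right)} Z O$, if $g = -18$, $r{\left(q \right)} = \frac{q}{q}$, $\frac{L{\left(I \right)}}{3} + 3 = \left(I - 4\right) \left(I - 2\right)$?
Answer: $-90$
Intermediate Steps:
$L{\left(I \right)} = -9 + 3 \left(-4 + I\right) \left(-2 + I\right)$ ($L{\left(I \right)} = -9 + 3 \left(I - 4\right) \left(I - 2\right) = -9 + 3 \left(-4 + I\right) \left(-2 + I\right)$)
$Z = -10$
$r{\left(q \right)} = 1$
$O = 9$ ($O = \left(- \frac{1}{2}\right) \left(-18\right) = 9$)
$r{\left(L{\left(-5 \right)} \right)} Z O = 1 \left(-10\right) 9 = \left(-10\right) 9 = -90$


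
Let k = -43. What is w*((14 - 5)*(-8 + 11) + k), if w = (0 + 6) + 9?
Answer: -240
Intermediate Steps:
w = 15 (w = 6 + 9 = 15)
w*((14 - 5)*(-8 + 11) + k) = 15*((14 - 5)*(-8 + 11) - 43) = 15*(9*3 - 43) = 15*(27 - 43) = 15*(-16) = -240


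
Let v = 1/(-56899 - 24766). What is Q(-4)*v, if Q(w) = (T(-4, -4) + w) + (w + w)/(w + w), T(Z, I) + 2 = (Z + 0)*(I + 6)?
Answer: 13/81665 ≈ 0.00015919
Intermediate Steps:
T(Z, I) = -2 + Z*(6 + I) (T(Z, I) = -2 + (Z + 0)*(I + 6) = -2 + Z*(6 + I))
Q(w) = -9 + w (Q(w) = ((-2 + 6*(-4) - 4*(-4)) + w) + (w + w)/(w + w) = ((-2 - 24 + 16) + w) + (2*w)/((2*w)) = (-10 + w) + (2*w)*(1/(2*w)) = (-10 + w) + 1 = -9 + w)
v = -1/81665 (v = 1/(-81665) = -1/81665 ≈ -1.2245e-5)
Q(-4)*v = (-9 - 4)*(-1/81665) = -13*(-1/81665) = 13/81665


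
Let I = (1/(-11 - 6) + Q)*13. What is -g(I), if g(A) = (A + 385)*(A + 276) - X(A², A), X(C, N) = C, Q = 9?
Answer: -3112556/17 ≈ -1.8309e+5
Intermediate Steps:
I = 1976/17 (I = (1/(-11 - 6) + 9)*13 = (1/(-17) + 9)*13 = (-1/17 + 9)*13 = (152/17)*13 = 1976/17 ≈ 116.24)
g(A) = -A² + (276 + A)*(385 + A) (g(A) = (A + 385)*(A + 276) - A² = (385 + A)*(276 + A) - A² = (276 + A)*(385 + A) - A² = -A² + (276 + A)*(385 + A))
-g(I) = -(106260 + 661*(1976/17)) = -(106260 + 1306136/17) = -1*3112556/17 = -3112556/17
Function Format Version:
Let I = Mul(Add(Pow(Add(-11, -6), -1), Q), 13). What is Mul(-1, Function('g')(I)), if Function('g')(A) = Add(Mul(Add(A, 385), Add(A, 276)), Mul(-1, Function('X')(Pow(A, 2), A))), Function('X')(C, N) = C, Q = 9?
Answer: Rational(-3112556, 17) ≈ -1.8309e+5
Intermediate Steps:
I = Rational(1976, 17) (I = Mul(Add(Pow(Add(-11, -6), -1), 9), 13) = Mul(Add(Pow(-17, -1), 9), 13) = Mul(Add(Rational(-1, 17), 9), 13) = Mul(Rational(152, 17), 13) = Rational(1976, 17) ≈ 116.24)
Function('g')(A) = Add(Mul(-1, Pow(A, 2)), Mul(Add(276, A), Add(385, A))) (Function('g')(A) = Add(Mul(Add(A, 385), Add(A, 276)), Mul(-1, Pow(A, 2))) = Add(Mul(Add(385, A), Add(276, A)), Mul(-1, Pow(A, 2))) = Add(Mul(Add(276, A), Add(385, A)), Mul(-1, Pow(A, 2))) = Add(Mul(-1, Pow(A, 2)), Mul(Add(276, A), Add(385, A))))
Mul(-1, Function('g')(I)) = Mul(-1, Add(106260, Mul(661, Rational(1976, 17)))) = Mul(-1, Add(106260, Rational(1306136, 17))) = Mul(-1, Rational(3112556, 17)) = Rational(-3112556, 17)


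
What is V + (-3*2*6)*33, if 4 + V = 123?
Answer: -1069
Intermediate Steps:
V = 119 (V = -4 + 123 = 119)
V + (-3*2*6)*33 = 119 + (-3*2*6)*33 = 119 - 6*6*33 = 119 - 36*33 = 119 - 1188 = -1069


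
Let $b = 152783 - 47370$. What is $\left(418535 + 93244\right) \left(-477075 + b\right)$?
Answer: $-190208806698$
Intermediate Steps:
$b = 105413$ ($b = 152783 - 47370 = 105413$)
$\left(418535 + 93244\right) \left(-477075 + b\right) = \left(418535 + 93244\right) \left(-477075 + 105413\right) = 511779 \left(-371662\right) = -190208806698$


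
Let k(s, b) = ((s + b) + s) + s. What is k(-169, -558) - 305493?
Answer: -306558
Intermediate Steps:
k(s, b) = b + 3*s (k(s, b) = ((b + s) + s) + s = (b + 2*s) + s = b + 3*s)
k(-169, -558) - 305493 = (-558 + 3*(-169)) - 305493 = (-558 - 507) - 305493 = -1065 - 305493 = -306558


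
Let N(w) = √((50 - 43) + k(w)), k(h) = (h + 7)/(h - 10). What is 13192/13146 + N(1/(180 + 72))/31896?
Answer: 6596/6573 + √9992873/40173012 ≈ 1.0036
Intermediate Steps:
k(h) = (7 + h)/(-10 + h)
N(w) = √(7 + (7 + w)/(-10 + w)) (N(w) = √((50 - 43) + (7 + w)/(-10 + w)) = √(7 + (7 + w)/(-10 + w)))
13192/13146 + N(1/(180 + 72))/31896 = 13192/13146 + √((-63 + 8/(180 + 72))/(-10 + 1/(180 + 72)))/31896 = 13192*(1/13146) + √((-63 + 8/252)/(-10 + 1/252))*(1/31896) = 6596/6573 + √((-63 + 8*(1/252))/(-10 + 1/252))*(1/31896) = 6596/6573 + √((-63 + 2/63)/(-2519/252))*(1/31896) = 6596/6573 + √(-252/2519*(-3967/63))*(1/31896) = 6596/6573 + √(15868/2519)*(1/31896) = 6596/6573 + (2*√9992873/2519)*(1/31896) = 6596/6573 + √9992873/40173012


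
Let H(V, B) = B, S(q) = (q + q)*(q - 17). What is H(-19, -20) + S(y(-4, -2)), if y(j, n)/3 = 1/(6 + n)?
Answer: -355/8 ≈ -44.375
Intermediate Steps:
y(j, n) = 3/(6 + n)
S(q) = 2*q*(-17 + q) (S(q) = (2*q)*(-17 + q) = 2*q*(-17 + q))
H(-19, -20) + S(y(-4, -2)) = -20 + 2*(3/(6 - 2))*(-17 + 3/(6 - 2)) = -20 + 2*(3/4)*(-17 + 3/4) = -20 + 2*(3*(¼))*(-17 + 3*(¼)) = -20 + 2*(¾)*(-17 + ¾) = -20 + 2*(¾)*(-65/4) = -20 - 195/8 = -355/8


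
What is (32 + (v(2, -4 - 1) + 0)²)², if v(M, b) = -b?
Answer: 3249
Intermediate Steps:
(32 + (v(2, -4 - 1) + 0)²)² = (32 + (-(-4 - 1) + 0)²)² = (32 + (-1*(-5) + 0)²)² = (32 + (5 + 0)²)² = (32 + 5²)² = (32 + 25)² = 57² = 3249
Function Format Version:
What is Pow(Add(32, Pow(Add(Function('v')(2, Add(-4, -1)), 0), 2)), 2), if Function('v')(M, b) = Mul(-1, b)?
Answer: 3249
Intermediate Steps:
Pow(Add(32, Pow(Add(Function('v')(2, Add(-4, -1)), 0), 2)), 2) = Pow(Add(32, Pow(Add(Mul(-1, Add(-4, -1)), 0), 2)), 2) = Pow(Add(32, Pow(Add(Mul(-1, -5), 0), 2)), 2) = Pow(Add(32, Pow(Add(5, 0), 2)), 2) = Pow(Add(32, Pow(5, 2)), 2) = Pow(Add(32, 25), 2) = Pow(57, 2) = 3249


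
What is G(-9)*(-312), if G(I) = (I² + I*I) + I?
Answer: -47736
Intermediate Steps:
G(I) = I + 2*I² (G(I) = (I² + I²) + I = 2*I² + I = I + 2*I²)
G(-9)*(-312) = -9*(1 + 2*(-9))*(-312) = -9*(1 - 18)*(-312) = -9*(-17)*(-312) = 153*(-312) = -47736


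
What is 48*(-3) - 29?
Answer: -173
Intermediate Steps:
48*(-3) - 29 = -144 - 29 = -173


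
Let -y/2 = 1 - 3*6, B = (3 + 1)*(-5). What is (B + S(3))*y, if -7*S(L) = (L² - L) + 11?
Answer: -5338/7 ≈ -762.57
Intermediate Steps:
S(L) = -11/7 - L²/7 + L/7 (S(L) = -((L² - L) + 11)/7 = -(11 + L² - L)/7 = -11/7 - L²/7 + L/7)
B = -20 (B = 4*(-5) = -20)
y = 34 (y = -2*(1 - 3*6) = -2*(1 - 18) = -2*(-17) = 34)
(B + S(3))*y = (-20 + (-11/7 - ⅐*3² + (⅐)*3))*34 = (-20 + (-11/7 - ⅐*9 + 3/7))*34 = (-20 + (-11/7 - 9/7 + 3/7))*34 = (-20 - 17/7)*34 = -157/7*34 = -5338/7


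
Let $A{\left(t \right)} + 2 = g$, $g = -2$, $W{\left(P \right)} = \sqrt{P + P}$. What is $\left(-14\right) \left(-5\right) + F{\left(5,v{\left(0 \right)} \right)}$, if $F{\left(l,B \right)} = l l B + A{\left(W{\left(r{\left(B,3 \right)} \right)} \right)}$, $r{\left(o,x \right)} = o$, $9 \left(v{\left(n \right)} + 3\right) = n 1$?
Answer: $-9$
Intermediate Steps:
$v{\left(n \right)} = -3 + \frac{n}{9}$ ($v{\left(n \right)} = -3 + \frac{n 1}{9} = -3 + \frac{n}{9}$)
$W{\left(P \right)} = \sqrt{2} \sqrt{P}$ ($W{\left(P \right)} = \sqrt{2 P} = \sqrt{2} \sqrt{P}$)
$A{\left(t \right)} = -4$ ($A{\left(t \right)} = -2 - 2 = -4$)
$F{\left(l,B \right)} = -4 + B l^{2}$ ($F{\left(l,B \right)} = l l B - 4 = l^{2} B - 4 = B l^{2} - 4 = -4 + B l^{2}$)
$\left(-14\right) \left(-5\right) + F{\left(5,v{\left(0 \right)} \right)} = \left(-14\right) \left(-5\right) + \left(-4 + \left(-3 + \frac{1}{9} \cdot 0\right) 5^{2}\right) = 70 + \left(-4 + \left(-3 + 0\right) 25\right) = 70 - 79 = -9$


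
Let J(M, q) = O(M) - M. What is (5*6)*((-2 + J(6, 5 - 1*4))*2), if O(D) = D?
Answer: -120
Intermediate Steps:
J(M, q) = 0 (J(M, q) = M - M = 0)
(5*6)*((-2 + J(6, 5 - 1*4))*2) = (5*6)*((-2 + 0)*2) = 30*(-2*2) = 30*(-4) = -120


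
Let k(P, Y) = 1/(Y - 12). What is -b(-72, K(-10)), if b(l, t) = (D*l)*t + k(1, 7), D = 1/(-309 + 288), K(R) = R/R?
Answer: -113/35 ≈ -3.2286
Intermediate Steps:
K(R) = 1
k(P, Y) = 1/(-12 + Y)
D = -1/21 (D = 1/(-21) = -1/21 ≈ -0.047619)
b(l, t) = -⅕ - l*t/21 (b(l, t) = (-l/21)*t + 1/(-12 + 7) = -l*t/21 + 1/(-5) = -l*t/21 - ⅕ = -⅕ - l*t/21)
-b(-72, K(-10)) = -(-⅕ - 1/21*(-72)*1) = -(-⅕ + 24/7) = -1*113/35 = -113/35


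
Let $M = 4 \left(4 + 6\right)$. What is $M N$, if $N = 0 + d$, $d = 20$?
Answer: $800$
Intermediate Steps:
$N = 20$ ($N = 0 + 20 = 20$)
$M = 40$ ($M = 4 \cdot 10 = 40$)
$M N = 40 \cdot 20 = 800$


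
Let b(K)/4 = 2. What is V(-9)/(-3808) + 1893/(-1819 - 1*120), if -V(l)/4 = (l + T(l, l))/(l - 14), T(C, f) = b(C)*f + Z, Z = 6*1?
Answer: -5900529/6065192 ≈ -0.97285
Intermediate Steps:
Z = 6
b(K) = 8 (b(K) = 4*2 = 8)
T(C, f) = 6 + 8*f (T(C, f) = 8*f + 6 = 6 + 8*f)
V(l) = -4*(6 + 9*l)/(-14 + l) (V(l) = -4*(l + (6 + 8*l))/(l - 14) = -4*(6 + 9*l)/(-14 + l))
V(-9)/(-3808) + 1893/(-1819 - 1*120) = (12*(-2 - 3*(-9))/(-14 - 9))/(-3808) + 1893/(-1819 - 1*120) = (12*(-2 + 27)/(-23))*(-1/3808) + 1893/(-1819 - 120) = (12*(-1/23)*25)*(-1/3808) + 1893/(-1939) = -300/23*(-1/3808) + 1893*(-1/1939) = 75/21896 - 1893/1939 = -5900529/6065192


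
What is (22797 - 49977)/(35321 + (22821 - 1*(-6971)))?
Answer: -27180/65113 ≈ -0.41743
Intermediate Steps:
(22797 - 49977)/(35321 + (22821 - 1*(-6971))) = -27180/(35321 + (22821 + 6971)) = -27180/(35321 + 29792) = -27180/65113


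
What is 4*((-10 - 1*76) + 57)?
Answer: -116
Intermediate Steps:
4*((-10 - 1*76) + 57) = 4*((-10 - 76) + 57) = 4*(-86 + 57) = 4*(-29) = -116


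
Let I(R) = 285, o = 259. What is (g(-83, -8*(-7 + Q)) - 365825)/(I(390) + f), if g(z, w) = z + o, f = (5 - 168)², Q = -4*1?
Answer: -365649/26854 ≈ -13.616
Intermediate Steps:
Q = -4
f = 26569 (f = (-163)² = 26569)
g(z, w) = 259 + z (g(z, w) = z + 259 = 259 + z)
(g(-83, -8*(-7 + Q)) - 365825)/(I(390) + f) = ((259 - 83) - 365825)/(285 + 26569) = (176 - 365825)/26854 = -365649*1/26854 = -365649/26854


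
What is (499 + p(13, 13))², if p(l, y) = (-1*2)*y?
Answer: 223729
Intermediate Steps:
p(l, y) = -2*y
(499 + p(13, 13))² = (499 - 2*13)² = (499 - 26)² = 473² = 223729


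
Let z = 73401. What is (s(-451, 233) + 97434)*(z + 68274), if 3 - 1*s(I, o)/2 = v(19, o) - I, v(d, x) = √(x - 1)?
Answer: 13677021150 - 566700*√58 ≈ 1.3673e+10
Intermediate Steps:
v(d, x) = √(-1 + x)
s(I, o) = 6 - 2*√(-1 + o) + 2*I (s(I, o) = 6 - 2*(√(-1 + o) - I) = 6 + (-2*√(-1 + o) + 2*I) = 6 - 2*√(-1 + o) + 2*I)
(s(-451, 233) + 97434)*(z + 68274) = ((6 - 2*√(-1 + 233) + 2*(-451)) + 97434)*(73401 + 68274) = ((6 - 4*√58 - 902) + 97434)*141675 = ((-896 - 4*√58) + 97434)*141675 = (96538 - 4*√58)*141675 = 13677021150 - 566700*√58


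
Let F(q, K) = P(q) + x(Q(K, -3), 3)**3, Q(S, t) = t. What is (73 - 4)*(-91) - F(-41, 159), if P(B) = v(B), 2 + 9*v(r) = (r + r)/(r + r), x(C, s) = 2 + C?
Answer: -56501/9 ≈ -6277.9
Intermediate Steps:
v(r) = -1/9 (v(r) = -2/9 + ((r + r)/(r + r))/9 = -2/9 + ((2*r)/((2*r)))/9 = -2/9 + ((2*r)*(1/(2*r)))/9 = -2/9 + (1/9)*1 = -2/9 + 1/9 = -1/9)
P(B) = -1/9
F(q, K) = -10/9 (F(q, K) = -1/9 + (2 - 3)**3 = -1/9 + (-1)**3 = -1/9 - 1 = -10/9)
(73 - 4)*(-91) - F(-41, 159) = (73 - 4)*(-91) - 1*(-10/9) = 69*(-91) + 10/9 = -6279 + 10/9 = -56501/9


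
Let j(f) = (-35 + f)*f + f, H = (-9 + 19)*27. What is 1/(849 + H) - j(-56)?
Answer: -5639759/1119 ≈ -5040.0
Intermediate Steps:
H = 270 (H = 10*27 = 270)
j(f) = f + f*(-35 + f) (j(f) = f*(-35 + f) + f = f + f*(-35 + f))
1/(849 + H) - j(-56) = 1/(849 + 270) - (-56)*(-34 - 56) = 1/1119 - (-56)*(-90) = 1/1119 - 1*5040 = 1/1119 - 5040 = -5639759/1119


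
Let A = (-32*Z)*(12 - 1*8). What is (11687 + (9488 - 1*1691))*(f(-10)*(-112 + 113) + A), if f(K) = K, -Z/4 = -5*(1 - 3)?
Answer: 99563240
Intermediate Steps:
Z = -40 (Z = -(-20)*(1 - 3) = -(-20)*(-2) = -4*10 = -40)
A = 5120 (A = (-32*(-40))*(12 - 1*8) = 1280*(12 - 8) = 1280*4 = 5120)
(11687 + (9488 - 1*1691))*(f(-10)*(-112 + 113) + A) = (11687 + (9488 - 1*1691))*(-10*(-112 + 113) + 5120) = (11687 + (9488 - 1691))*(-10*1 + 5120) = (11687 + 7797)*(-10 + 5120) = 19484*5110 = 99563240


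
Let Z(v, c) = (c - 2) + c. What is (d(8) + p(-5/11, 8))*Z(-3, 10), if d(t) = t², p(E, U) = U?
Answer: 1296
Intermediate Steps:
Z(v, c) = -2 + 2*c (Z(v, c) = (-2 + c) + c = -2 + 2*c)
(d(8) + p(-5/11, 8))*Z(-3, 10) = (8² + 8)*(-2 + 2*10) = (64 + 8)*(-2 + 20) = 72*18 = 1296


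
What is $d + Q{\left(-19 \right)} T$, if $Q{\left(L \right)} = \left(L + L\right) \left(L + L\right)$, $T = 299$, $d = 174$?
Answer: $431930$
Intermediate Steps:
$Q{\left(L \right)} = 4 L^{2}$ ($Q{\left(L \right)} = 2 L 2 L = 4 L^{2}$)
$d + Q{\left(-19 \right)} T = 174 + 4 \left(-19\right)^{2} \cdot 299 = 174 + 4 \cdot 361 \cdot 299 = 174 + 1444 \cdot 299 = 174 + 431756 = 431930$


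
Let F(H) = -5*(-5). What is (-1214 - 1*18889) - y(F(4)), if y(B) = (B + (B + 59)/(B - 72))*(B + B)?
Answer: -999391/47 ≈ -21264.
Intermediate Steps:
F(H) = 25
y(B) = 2*B*(B + (59 + B)/(-72 + B)) (y(B) = (B + (59 + B)/(-72 + B))*(2*B) = 2*B*(B + (59 + B)/(-72 + B)))
(-1214 - 1*18889) - y(F(4)) = (-1214 - 1*18889) - 2*25*(59 + 25**2 - 71*25)/(-72 + 25) = (-1214 - 18889) - 2*25*(59 + 625 - 1775)/(-47) = -20103 - 2*25*(-1)*(-1091)/47 = -20103 - 1*54550/47 = -20103 - 54550/47 = -999391/47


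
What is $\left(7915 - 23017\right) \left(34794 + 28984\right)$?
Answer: $-963175356$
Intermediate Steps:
$\left(7915 - 23017\right) \left(34794 + 28984\right) = \left(-15102\right) 63778 = -963175356$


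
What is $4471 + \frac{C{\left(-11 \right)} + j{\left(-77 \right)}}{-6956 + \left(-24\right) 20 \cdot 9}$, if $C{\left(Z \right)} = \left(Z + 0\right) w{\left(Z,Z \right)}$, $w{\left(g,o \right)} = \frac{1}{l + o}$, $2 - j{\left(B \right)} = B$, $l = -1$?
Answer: $\frac{604978993}{135312} \approx 4471.0$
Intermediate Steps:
$j{\left(B \right)} = 2 - B$
$w{\left(g,o \right)} = \frac{1}{-1 + o}$
$C{\left(Z \right)} = \frac{Z}{-1 + Z}$ ($C{\left(Z \right)} = \frac{Z + 0}{-1 + Z} = \frac{Z}{-1 + Z}$)
$4471 + \frac{C{\left(-11 \right)} + j{\left(-77 \right)}}{-6956 + \left(-24\right) 20 \cdot 9} = 4471 + \frac{- \frac{11}{-1 - 11} + \left(2 - -77\right)}{-6956 + \left(-24\right) 20 \cdot 9} = 4471 + \frac{- \frac{11}{-12} + \left(2 + 77\right)}{-6956 - 4320} = 4471 + \frac{\left(-11\right) \left(- \frac{1}{12}\right) + 79}{-6956 - 4320} = 4471 + \frac{\frac{11}{12} + 79}{-11276} = 4471 + \frac{959}{12} \left(- \frac{1}{11276}\right) = 4471 - \frac{959}{135312} = \frac{604978993}{135312}$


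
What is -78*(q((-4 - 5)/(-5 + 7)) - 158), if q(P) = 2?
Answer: 12168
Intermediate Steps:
-78*(q((-4 - 5)/(-5 + 7)) - 158) = -78*(2 - 158) = -78*(-156) = 12168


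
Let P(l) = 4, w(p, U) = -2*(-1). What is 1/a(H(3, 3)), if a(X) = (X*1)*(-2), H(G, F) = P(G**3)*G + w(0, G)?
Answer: -1/28 ≈ -0.035714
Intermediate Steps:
w(p, U) = 2
H(G, F) = 2 + 4*G (H(G, F) = 4*G + 2 = 2 + 4*G)
a(X) = -2*X (a(X) = X*(-2) = -2*X)
1/a(H(3, 3)) = 1/(-2*(2 + 4*3)) = 1/(-2*(2 + 12)) = 1/(-2*14) = 1/(-28) = -1/28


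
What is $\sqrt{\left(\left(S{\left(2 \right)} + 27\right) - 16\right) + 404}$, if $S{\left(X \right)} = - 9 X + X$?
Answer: $\sqrt{399} \approx 19.975$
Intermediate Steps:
$S{\left(X \right)} = - 8 X$
$\sqrt{\left(\left(S{\left(2 \right)} + 27\right) - 16\right) + 404} = \sqrt{\left(\left(\left(-8\right) 2 + 27\right) - 16\right) + 404} = \sqrt{\left(\left(-16 + 27\right) - 16\right) + 404} = \sqrt{\left(11 - 16\right) + 404} = \sqrt{-5 + 404} = \sqrt{399}$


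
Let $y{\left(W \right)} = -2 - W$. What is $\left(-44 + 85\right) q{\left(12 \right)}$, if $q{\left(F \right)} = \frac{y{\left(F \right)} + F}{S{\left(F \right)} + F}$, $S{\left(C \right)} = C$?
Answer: $- \frac{41}{12} \approx -3.4167$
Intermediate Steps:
$q{\left(F \right)} = - \frac{1}{F}$ ($q{\left(F \right)} = \frac{\left(-2 - F\right) + F}{F + F} = - \frac{2}{2 F} = - 2 \frac{1}{2 F} = - \frac{1}{F}$)
$\left(-44 + 85\right) q{\left(12 \right)} = \left(-44 + 85\right) \left(- \frac{1}{12}\right) = 41 \left(\left(-1\right) \frac{1}{12}\right) = 41 \left(- \frac{1}{12}\right) = - \frac{41}{12}$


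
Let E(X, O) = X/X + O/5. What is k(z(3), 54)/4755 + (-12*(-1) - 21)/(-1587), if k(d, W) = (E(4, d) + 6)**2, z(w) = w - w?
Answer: 40186/2515395 ≈ 0.015976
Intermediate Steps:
E(X, O) = 1 + O/5 (E(X, O) = 1 + O*(1/5) = 1 + O/5)
z(w) = 0
k(d, W) = (7 + d/5)**2 (k(d, W) = ((1 + d/5) + 6)**2 = (7 + d/5)**2)
k(z(3), 54)/4755 + (-12*(-1) - 21)/(-1587) = ((35 + 0)**2/25)/4755 + (-12*(-1) - 21)/(-1587) = ((1/25)*35**2)*(1/4755) + (12 - 21)*(-1/1587) = ((1/25)*1225)*(1/4755) - 9*(-1/1587) = 49*(1/4755) + 3/529 = 49/4755 + 3/529 = 40186/2515395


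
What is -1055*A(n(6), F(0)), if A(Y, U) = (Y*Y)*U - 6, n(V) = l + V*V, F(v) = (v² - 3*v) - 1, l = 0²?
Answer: 1373610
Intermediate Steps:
l = 0
F(v) = -1 + v² - 3*v
n(V) = V² (n(V) = 0 + V*V = 0 + V² = V²)
A(Y, U) = -6 + U*Y² (A(Y, U) = Y²*U - 6 = U*Y² - 6 = -6 + U*Y²)
-1055*A(n(6), F(0)) = -1055*(-6 + (-1 + 0² - 3*0)*(6²)²) = -1055*(-6 + (-1 + 0 + 0)*36²) = -1055*(-6 - 1*1296) = -1055*(-6 - 1296) = -1055*(-1302) = 1373610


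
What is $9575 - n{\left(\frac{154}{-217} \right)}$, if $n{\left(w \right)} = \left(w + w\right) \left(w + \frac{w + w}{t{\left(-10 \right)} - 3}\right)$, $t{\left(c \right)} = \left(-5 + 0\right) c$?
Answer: $\frac{432426593}{45167} \approx 9574.0$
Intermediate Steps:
$t{\left(c \right)} = - 5 c$
$n{\left(w \right)} = \frac{98 w^{2}}{47}$ ($n{\left(w \right)} = \left(w + w\right) \left(w + \frac{w + w}{\left(-5\right) \left(-10\right) - 3}\right) = 2 w \left(w + \frac{2 w}{50 - 3}\right) = 2 w \left(w + \frac{2 w}{47}\right) = 2 w \frac{49 w}{47} = \frac{98 w^{2}}{47}$)
$9575 - n{\left(\frac{154}{-217} \right)} = 9575 - \frac{98 \left(\frac{154}{-217}\right)^{2}}{47} = 9575 - \frac{98 \left(154 \left(- \frac{1}{217}\right)\right)^{2}}{47} = 9575 - \frac{98 \left(- \frac{22}{31}\right)^{2}}{47} = 9575 - \frac{98}{47} \cdot \frac{484}{961} = 9575 - \frac{47432}{45167} = \frac{432426593}{45167}$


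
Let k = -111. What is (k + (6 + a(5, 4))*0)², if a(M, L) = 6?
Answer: 12321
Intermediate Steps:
(k + (6 + a(5, 4))*0)² = (-111 + (6 + 6)*0)² = (-111 + 12*0)² = (-111 + 0)² = (-111)² = 12321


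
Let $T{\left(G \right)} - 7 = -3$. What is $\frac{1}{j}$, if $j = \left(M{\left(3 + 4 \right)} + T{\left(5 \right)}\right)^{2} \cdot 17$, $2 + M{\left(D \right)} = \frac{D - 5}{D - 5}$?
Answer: $\frac{1}{153} \approx 0.0065359$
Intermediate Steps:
$T{\left(G \right)} = 4$ ($T{\left(G \right)} = 7 - 3 = 4$)
$M{\left(D \right)} = -1$ ($M{\left(D \right)} = -2 + \frac{D - 5}{D - 5} = -2 + \frac{-5 + D}{-5 + D} = -2 + 1 = -1$)
$j = 153$ ($j = \left(-1 + 4\right)^{2} \cdot 17 = 3^{2} \cdot 17 = 9 \cdot 17 = 153$)
$\frac{1}{j} = \frac{1}{153}$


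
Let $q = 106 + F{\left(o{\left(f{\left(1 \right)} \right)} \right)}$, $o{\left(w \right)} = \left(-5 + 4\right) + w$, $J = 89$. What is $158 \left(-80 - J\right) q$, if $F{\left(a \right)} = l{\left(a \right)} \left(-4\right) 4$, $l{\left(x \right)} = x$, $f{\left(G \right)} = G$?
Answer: $-2830412$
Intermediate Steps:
$o{\left(w \right)} = -1 + w$
$F{\left(a \right)} = - 16 a$ ($F{\left(a \right)} = a \left(-4\right) 4 = - 4 a 4 = - 16 a$)
$q = 106$ ($q = 106 - 16 \left(-1 + 1\right) = 106 - 0 = 106 + 0 = 106$)
$158 \left(-80 - J\right) q = 158 \left(-80 - 89\right) 106 = 158 \left(-169\right) 106 = \left(-26702\right) 106 = -2830412$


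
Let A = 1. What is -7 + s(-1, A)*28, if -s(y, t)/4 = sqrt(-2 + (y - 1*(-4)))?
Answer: -119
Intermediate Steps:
s(y, t) = -4*sqrt(2 + y) (s(y, t) = -4*sqrt(-2 + (y - 1*(-4))) = -4*sqrt(-2 + (y + 4)) = -4*sqrt(-2 + (4 + y)) = -4*sqrt(2 + y))
-7 + s(-1, A)*28 = -7 - 4*sqrt(2 - 1)*28 = -7 - 4*sqrt(1)*28 = -7 - 4*1*28 = -7 - 4*28 = -7 - 112 = -119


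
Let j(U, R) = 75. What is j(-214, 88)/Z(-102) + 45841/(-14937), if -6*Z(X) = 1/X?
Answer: 685562459/14937 ≈ 45897.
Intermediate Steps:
Z(X) = -1/(6*X)
j(-214, 88)/Z(-102) + 45841/(-14937) = 75/((-1/6/(-102))) + 45841/(-14937) = 75/((-1/6*(-1/102))) + 45841*(-1/14937) = 75/(1/612) - 45841/14937 = 75*612 - 45841/14937 = 45900 - 45841/14937 = 685562459/14937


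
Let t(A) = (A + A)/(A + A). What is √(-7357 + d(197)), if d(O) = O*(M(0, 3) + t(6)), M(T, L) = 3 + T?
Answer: I*√6569 ≈ 81.049*I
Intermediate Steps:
t(A) = 1 (t(A) = (2*A)/((2*A)) = (2*A)*(1/(2*A)) = 1)
d(O) = 4*O (d(O) = O*((3 + 0) + 1) = O*(3 + 1) = O*4 = 4*O)
√(-7357 + d(197)) = √(-7357 + 4*197) = √(-7357 + 788) = √(-6569) = I*√6569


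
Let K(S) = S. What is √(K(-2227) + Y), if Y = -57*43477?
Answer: 4*I*√155026 ≈ 1574.9*I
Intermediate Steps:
Y = -2478189
√(K(-2227) + Y) = √(-2227 - 2478189) = √(-2480416) = 4*I*√155026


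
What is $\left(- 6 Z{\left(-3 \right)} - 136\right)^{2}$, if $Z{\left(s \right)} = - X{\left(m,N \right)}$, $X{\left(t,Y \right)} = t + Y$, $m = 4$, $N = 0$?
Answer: $12544$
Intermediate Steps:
$X{\left(t,Y \right)} = Y + t$
$Z{\left(s \right)} = -4$ ($Z{\left(s \right)} = - (0 + 4) = \left(-1\right) 4 = -4$)
$\left(- 6 Z{\left(-3 \right)} - 136\right)^{2} = \left(\left(-6\right) \left(-4\right) - 136\right)^{2} = \left(24 - 136\right)^{2} = \left(-112\right)^{2} = 12544$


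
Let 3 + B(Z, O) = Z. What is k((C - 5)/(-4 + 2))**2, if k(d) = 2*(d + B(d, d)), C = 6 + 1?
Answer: 100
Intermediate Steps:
B(Z, O) = -3 + Z
C = 7
k(d) = -6 + 4*d (k(d) = 2*(d + (-3 + d)) = 2*(-3 + 2*d) = -6 + 4*d)
k((C - 5)/(-4 + 2))**2 = (-6 + 4*((7 - 5)/(-4 + 2)))**2 = (-6 + 4*(2/(-2)))**2 = (-6 + 4*(2*(-1/2)))**2 = (-6 + 4*(-1))**2 = (-6 - 4)**2 = (-10)**2 = 100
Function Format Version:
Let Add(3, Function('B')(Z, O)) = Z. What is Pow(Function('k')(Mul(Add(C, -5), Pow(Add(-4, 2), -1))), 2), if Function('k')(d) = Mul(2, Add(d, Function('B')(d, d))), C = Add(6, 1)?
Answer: 100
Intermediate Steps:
Function('B')(Z, O) = Add(-3, Z)
C = 7
Function('k')(d) = Add(-6, Mul(4, d)) (Function('k')(d) = Mul(2, Add(d, Add(-3, d))) = Mul(2, Add(-3, Mul(2, d))) = Add(-6, Mul(4, d)))
Pow(Function('k')(Mul(Add(C, -5), Pow(Add(-4, 2), -1))), 2) = Pow(Add(-6, Mul(4, Mul(Add(7, -5), Pow(Add(-4, 2), -1)))), 2) = Pow(Add(-6, Mul(4, Mul(2, Pow(-2, -1)))), 2) = Pow(Add(-6, Mul(4, Mul(2, Rational(-1, 2)))), 2) = Pow(Add(-6, Mul(4, -1)), 2) = Pow(Add(-6, -4), 2) = Pow(-10, 2) = 100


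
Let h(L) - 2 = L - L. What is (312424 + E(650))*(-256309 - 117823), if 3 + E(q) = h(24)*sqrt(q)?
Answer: -116886693572 - 3741320*sqrt(26) ≈ -1.1691e+11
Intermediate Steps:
h(L) = 2 (h(L) = 2 + (L - L) = 2 + 0 = 2)
E(q) = -3 + 2*sqrt(q)
(312424 + E(650))*(-256309 - 117823) = (312424 + (-3 + 2*sqrt(650)))*(-256309 - 117823) = (312424 + (-3 + 2*(5*sqrt(26))))*(-374132) = (312424 + (-3 + 10*sqrt(26)))*(-374132) = (312421 + 10*sqrt(26))*(-374132) = -116886693572 - 3741320*sqrt(26)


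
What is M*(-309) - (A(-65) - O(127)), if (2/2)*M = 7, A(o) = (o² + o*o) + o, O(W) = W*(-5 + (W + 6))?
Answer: 5708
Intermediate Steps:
O(W) = W*(1 + W) (O(W) = W*(-5 + (6 + W)) = W*(1 + W))
A(o) = o + 2*o² (A(o) = (o² + o²) + o = 2*o² + o = o + 2*o²)
M = 7
M*(-309) - (A(-65) - O(127)) = 7*(-309) - (-65*(1 + 2*(-65)) - 127*(1 + 127)) = -2163 - (-65*(1 - 130) - 127*128) = -2163 - (-65*(-129) - 1*16256) = -2163 - (8385 - 16256) = -2163 - 1*(-7871) = -2163 + 7871 = 5708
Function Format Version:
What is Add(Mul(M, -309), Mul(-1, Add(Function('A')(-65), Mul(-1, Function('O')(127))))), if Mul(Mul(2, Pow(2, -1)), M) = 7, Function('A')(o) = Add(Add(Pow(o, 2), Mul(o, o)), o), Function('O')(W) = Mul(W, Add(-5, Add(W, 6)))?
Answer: 5708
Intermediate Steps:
Function('O')(W) = Mul(W, Add(1, W)) (Function('O')(W) = Mul(W, Add(-5, Add(6, W))) = Mul(W, Add(1, W)))
Function('A')(o) = Add(o, Mul(2, Pow(o, 2))) (Function('A')(o) = Add(Add(Pow(o, 2), Pow(o, 2)), o) = Add(Mul(2, Pow(o, 2)), o) = Add(o, Mul(2, Pow(o, 2))))
M = 7
Add(Mul(M, -309), Mul(-1, Add(Function('A')(-65), Mul(-1, Function('O')(127))))) = Add(Mul(7, -309), Mul(-1, Add(Mul(-65, Add(1, Mul(2, -65))), Mul(-1, Mul(127, Add(1, 127)))))) = Add(-2163, Mul(-1, Add(Mul(-65, Add(1, -130)), Mul(-1, Mul(127, 128))))) = Add(-2163, Mul(-1, Add(Mul(-65, -129), Mul(-1, 16256)))) = Add(-2163, Mul(-1, Add(8385, -16256))) = Add(-2163, Mul(-1, -7871)) = Add(-2163, 7871) = 5708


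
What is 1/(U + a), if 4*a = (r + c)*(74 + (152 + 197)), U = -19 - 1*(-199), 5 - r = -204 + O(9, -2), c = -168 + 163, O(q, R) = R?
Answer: 2/43929 ≈ 4.5528e-5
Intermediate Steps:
c = -5
r = 211 (r = 5 - (-204 - 2) = 5 - 1*(-206) = 5 + 206 = 211)
U = 180 (U = -19 + 199 = 180)
a = 43569/2 (a = ((211 - 5)*(74 + (152 + 197)))/4 = (206*(74 + 349))/4 = (206*423)/4 = (1/4)*87138 = 43569/2 ≈ 21785.)
1/(U + a) = 1/(180 + 43569/2) = 1/(43929/2) = 2/43929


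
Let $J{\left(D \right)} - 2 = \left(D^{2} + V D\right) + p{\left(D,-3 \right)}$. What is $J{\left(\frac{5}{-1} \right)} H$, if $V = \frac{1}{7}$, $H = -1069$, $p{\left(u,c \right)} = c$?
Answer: $- \frac{174247}{7} \approx -24892.0$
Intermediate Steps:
$V = \frac{1}{7} \approx 0.14286$
$J{\left(D \right)} = -1 + D^{2} + \frac{D}{7}$ ($J{\left(D \right)} = 2 - \left(3 - D^{2} - \frac{D}{7}\right) = 2 + \left(-3 + D^{2} + \frac{D}{7}\right) = -1 + D^{2} + \frac{D}{7}$)
$J{\left(\frac{5}{-1} \right)} H = \left(-1 + \left(\frac{5}{-1}\right)^{2} + \frac{5 \frac{1}{-1}}{7}\right) \left(-1069\right) = \left(-1 + \left(5 \left(-1\right)\right)^{2} + \frac{5 \left(-1\right)}{7}\right) \left(-1069\right) = \left(-1 + \left(-5\right)^{2} + \frac{1}{7} \left(-5\right)\right) \left(-1069\right) = \left(-1 + 25 - \frac{5}{7}\right) \left(-1069\right) = \frac{163}{7} \left(-1069\right) = - \frac{174247}{7}$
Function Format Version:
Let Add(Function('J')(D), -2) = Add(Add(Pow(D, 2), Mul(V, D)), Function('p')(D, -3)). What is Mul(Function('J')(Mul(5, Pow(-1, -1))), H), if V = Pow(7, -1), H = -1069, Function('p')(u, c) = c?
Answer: Rational(-174247, 7) ≈ -24892.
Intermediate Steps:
V = Rational(1, 7) ≈ 0.14286
Function('J')(D) = Add(-1, Pow(D, 2), Mul(Rational(1, 7), D)) (Function('J')(D) = Add(2, Add(Add(Pow(D, 2), Mul(Rational(1, 7), D)), -3)) = Add(2, Add(-3, Pow(D, 2), Mul(Rational(1, 7), D))) = Add(-1, Pow(D, 2), Mul(Rational(1, 7), D)))
Mul(Function('J')(Mul(5, Pow(-1, -1))), H) = Mul(Add(-1, Pow(Mul(5, Pow(-1, -1)), 2), Mul(Rational(1, 7), Mul(5, Pow(-1, -1)))), -1069) = Mul(Add(-1, Pow(Mul(5, -1), 2), Mul(Rational(1, 7), Mul(5, -1))), -1069) = Mul(Add(-1, Pow(-5, 2), Mul(Rational(1, 7), -5)), -1069) = Mul(Add(-1, 25, Rational(-5, 7)), -1069) = Mul(Rational(163, 7), -1069) = Rational(-174247, 7)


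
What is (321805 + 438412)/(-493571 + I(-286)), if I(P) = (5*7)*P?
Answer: -760217/503581 ≈ -1.5096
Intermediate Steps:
I(P) = 35*P
(321805 + 438412)/(-493571 + I(-286)) = (321805 + 438412)/(-493571 + 35*(-286)) = 760217/(-493571 - 10010) = 760217/(-503581) = 760217*(-1/503581) = -760217/503581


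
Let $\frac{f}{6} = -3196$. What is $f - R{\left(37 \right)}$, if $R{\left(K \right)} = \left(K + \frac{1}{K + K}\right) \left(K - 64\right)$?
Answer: $- \frac{1345071}{74} \approx -18177.0$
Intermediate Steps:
$f = -19176$ ($f = 6 \left(-3196\right) = -19176$)
$R{\left(K \right)} = \left(-64 + K\right) \left(K + \frac{1}{2 K}\right)$ ($R{\left(K \right)} = \left(K + \frac{1}{2 K}\right) \left(-64 + K\right) = \left(-64 + K\right) \left(K + \frac{1}{2 K}\right)$)
$f - R{\left(37 \right)} = -19176 - \left(\frac{1}{2} + 37^{2} - 2368 - \frac{32}{37}\right) = -19176 - \left(\frac{1}{2} + 1369 - 2368 - \frac{32}{37}\right) = -19176 - - \frac{73953}{74} = -19176 + \frac{73953}{74} = - \frac{1345071}{74}$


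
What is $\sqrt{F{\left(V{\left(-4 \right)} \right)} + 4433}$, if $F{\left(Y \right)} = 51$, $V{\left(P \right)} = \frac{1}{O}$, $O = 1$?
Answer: $2 \sqrt{1121} \approx 66.963$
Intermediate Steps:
$V{\left(P \right)} = 1$ ($V{\left(P \right)} = 1^{-1} = 1$)
$\sqrt{F{\left(V{\left(-4 \right)} \right)} + 4433} = \sqrt{51 + 4433} = \sqrt{4484} = 2 \sqrt{1121}$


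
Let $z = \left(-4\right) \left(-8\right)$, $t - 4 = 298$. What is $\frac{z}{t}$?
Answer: $\frac{16}{151} \approx 0.10596$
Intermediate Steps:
$t = 302$ ($t = 4 + 298 = 302$)
$z = 32$
$\frac{z}{t} = \frac{32}{302} = 32 \cdot \frac{1}{302} = \frac{16}{151}$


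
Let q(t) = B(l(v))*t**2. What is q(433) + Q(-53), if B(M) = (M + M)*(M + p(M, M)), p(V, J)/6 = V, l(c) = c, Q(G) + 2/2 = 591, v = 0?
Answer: 590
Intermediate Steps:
Q(G) = 590 (Q(G) = -1 + 591 = 590)
p(V, J) = 6*V
B(M) = 14*M**2 (B(M) = (M + M)*(M + 6*M) = (2*M)*(7*M) = 14*M**2)
q(t) = 0 (q(t) = (14*0**2)*t**2 = (14*0)*t**2 = 0*t**2 = 0)
q(433) + Q(-53) = 0 + 590 = 590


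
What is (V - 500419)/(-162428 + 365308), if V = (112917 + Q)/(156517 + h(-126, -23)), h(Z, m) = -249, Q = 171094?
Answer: -11171313183/4529093120 ≈ -2.4666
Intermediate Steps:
V = 40573/22324 (V = (112917 + 171094)/(156517 - 249) = 284011/156268 = 284011*(1/156268) = 40573/22324 ≈ 1.8175)
(V - 500419)/(-162428 + 365308) = (40573/22324 - 500419)/(-162428 + 365308) = -11171313183/22324/202880 = -11171313183/22324*1/202880 = -11171313183/4529093120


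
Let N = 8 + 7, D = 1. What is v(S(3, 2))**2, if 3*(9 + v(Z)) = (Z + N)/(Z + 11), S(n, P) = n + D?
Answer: 148996/2025 ≈ 73.578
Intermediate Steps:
N = 15
S(n, P) = 1 + n (S(n, P) = n + 1 = 1 + n)
v(Z) = -9 + (15 + Z)/(3*(11 + Z)) (v(Z) = -9 + ((Z + 15)/(Z + 11))/3 = -9 + ((15 + Z)/(11 + Z))/3 = -9 + (15 + Z)/(3*(11 + Z)))
v(S(3, 2))**2 = (2*(-141 - 13*(1 + 3))/(3*(11 + (1 + 3))))**2 = (2*(-141 - 13*4)/(3*(11 + 4)))**2 = ((2/3)*(-141 - 52)/15)**2 = ((2/3)*(1/15)*(-193))**2 = (-386/45)**2 = 148996/2025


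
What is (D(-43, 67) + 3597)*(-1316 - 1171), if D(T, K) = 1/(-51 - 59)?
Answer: -984028803/110 ≈ -8.9457e+6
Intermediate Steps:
D(T, K) = -1/110 (D(T, K) = 1/(-110) = -1/110)
(D(-43, 67) + 3597)*(-1316 - 1171) = (-1/110 + 3597)*(-1316 - 1171) = (395669/110)*(-2487) = -984028803/110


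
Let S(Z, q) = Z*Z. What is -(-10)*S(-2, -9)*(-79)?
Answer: -3160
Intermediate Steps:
S(Z, q) = Z**2
-(-10)*S(-2, -9)*(-79) = -(-10)*(-2)**2*(-79) = -(-10)*4*(-79) = -10*(-4)*(-79) = 40*(-79) = -3160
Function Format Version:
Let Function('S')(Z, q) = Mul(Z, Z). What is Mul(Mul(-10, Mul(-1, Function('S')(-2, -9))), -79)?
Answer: -3160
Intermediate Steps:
Function('S')(Z, q) = Pow(Z, 2)
Mul(Mul(-10, Mul(-1, Function('S')(-2, -9))), -79) = Mul(Mul(-10, Mul(-1, Pow(-2, 2))), -79) = Mul(Mul(-10, Mul(-1, 4)), -79) = Mul(Mul(-10, -4), -79) = Mul(40, -79) = -3160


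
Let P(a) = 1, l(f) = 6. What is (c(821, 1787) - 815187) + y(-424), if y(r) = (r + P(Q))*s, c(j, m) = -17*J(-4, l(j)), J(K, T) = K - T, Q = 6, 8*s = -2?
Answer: -3259645/4 ≈ -8.1491e+5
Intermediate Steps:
s = -1/4 (s = (1/8)*(-2) = -1/4 ≈ -0.25000)
c(j, m) = 170 (c(j, m) = -17*(-4 - 1*6) = -17*(-4 - 6) = -17*(-10) = 170)
y(r) = -1/4 - r/4 (y(r) = (r + 1)*(-1/4) = (1 + r)*(-1/4) = -1/4 - r/4)
(c(821, 1787) - 815187) + y(-424) = (170 - 815187) + (-1/4 - 1/4*(-424)) = -815017 + (-1/4 + 106) = -815017 + 423/4 = -3259645/4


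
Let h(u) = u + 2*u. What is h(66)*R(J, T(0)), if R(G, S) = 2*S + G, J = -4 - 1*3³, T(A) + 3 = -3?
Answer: -8514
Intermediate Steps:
T(A) = -6 (T(A) = -3 - 3 = -6)
J = -31 (J = -4 - 1*27 = -4 - 27 = -31)
R(G, S) = G + 2*S
h(u) = 3*u
h(66)*R(J, T(0)) = (3*66)*(-31 + 2*(-6)) = 198*(-31 - 12) = 198*(-43) = -8514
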